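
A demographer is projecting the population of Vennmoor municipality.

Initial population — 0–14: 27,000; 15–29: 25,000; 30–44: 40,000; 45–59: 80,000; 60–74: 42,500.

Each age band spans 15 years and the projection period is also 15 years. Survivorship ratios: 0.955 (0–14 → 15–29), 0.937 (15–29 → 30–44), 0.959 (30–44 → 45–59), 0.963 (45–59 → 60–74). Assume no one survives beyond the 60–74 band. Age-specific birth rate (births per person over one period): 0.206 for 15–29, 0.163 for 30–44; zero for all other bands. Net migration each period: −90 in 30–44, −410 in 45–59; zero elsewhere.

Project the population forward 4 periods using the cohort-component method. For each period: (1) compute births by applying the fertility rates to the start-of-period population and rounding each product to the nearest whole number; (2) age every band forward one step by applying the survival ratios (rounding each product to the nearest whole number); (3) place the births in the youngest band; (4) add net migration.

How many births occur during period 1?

Call the bands 1 to 5, youngest first.
Period 1.
Births: 25000 × 0.206 = 5150  |  40000 × 0.163 = 6520 — total 11670
Band 2: 27000 × 0.955 = 25785
Band 3: 25000 × 0.937 = 23425
Band 4: 40000 × 0.959 = 38360
Band 5: 80000 × 0.963 = 77040
Net migration: Band 3 − 90 → 23335; Band 4 − 410 → 37950
Population now: 0–14=11670, 15–29=25785, 30–44=23335, 45–59=37950, 60–74=77040

11670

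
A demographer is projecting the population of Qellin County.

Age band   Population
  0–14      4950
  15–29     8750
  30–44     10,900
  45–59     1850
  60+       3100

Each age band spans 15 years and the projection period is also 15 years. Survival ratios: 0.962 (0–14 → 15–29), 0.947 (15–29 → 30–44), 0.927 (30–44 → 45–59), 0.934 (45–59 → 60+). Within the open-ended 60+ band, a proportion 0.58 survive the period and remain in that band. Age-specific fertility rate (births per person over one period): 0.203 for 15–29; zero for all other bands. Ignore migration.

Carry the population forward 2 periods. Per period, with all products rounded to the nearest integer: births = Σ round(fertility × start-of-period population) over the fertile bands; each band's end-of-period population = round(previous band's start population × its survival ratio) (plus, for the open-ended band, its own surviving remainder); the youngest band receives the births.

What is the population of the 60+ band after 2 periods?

11482

Period 1.
Births: 8750 × 0.203 = 1776
15–29: 4950 × 0.962 = 4762
30–44: 8750 × 0.947 = 8286
45–59: 10900 × 0.927 = 10104
60+: 1850 × 0.934 + 3100 × 0.58 = 1728 + 1798 = 3526
Population now: 0–14=1776, 15–29=4762, 30–44=8286, 45–59=10104, 60+=3526
Period 2.
Births: 4762 × 0.203 = 967
15–29: 1776 × 0.962 = 1709
30–44: 4762 × 0.947 = 4510
45–59: 8286 × 0.927 = 7681
60+: 10104 × 0.934 + 3526 × 0.58 = 9437 + 2045 = 11482
Population now: 0–14=967, 15–29=1709, 30–44=4510, 45–59=7681, 60+=11482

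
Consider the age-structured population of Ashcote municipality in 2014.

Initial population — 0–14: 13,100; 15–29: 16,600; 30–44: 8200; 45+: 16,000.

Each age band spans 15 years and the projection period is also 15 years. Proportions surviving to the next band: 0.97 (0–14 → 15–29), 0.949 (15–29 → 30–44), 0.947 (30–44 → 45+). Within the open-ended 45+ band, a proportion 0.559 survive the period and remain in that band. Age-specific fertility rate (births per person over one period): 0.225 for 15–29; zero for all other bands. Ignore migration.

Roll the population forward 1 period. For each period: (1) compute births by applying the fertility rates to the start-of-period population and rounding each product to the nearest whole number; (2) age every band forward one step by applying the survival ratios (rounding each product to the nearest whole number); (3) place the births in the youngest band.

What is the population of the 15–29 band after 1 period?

12707

Let group 1 be 0–14 through group 4 = 45+.
— Period 1 —
Births: 16600 × 0.225 = 3735
Group 2: 13100 × 0.97 = 12707
Group 3: 16600 × 0.949 = 15753
Group 4: 8200 × 0.947 + 16000 × 0.559 = 7765 + 8944 = 16709
Population now: 0–14=3735, 15–29=12707, 30–44=15753, 45+=16709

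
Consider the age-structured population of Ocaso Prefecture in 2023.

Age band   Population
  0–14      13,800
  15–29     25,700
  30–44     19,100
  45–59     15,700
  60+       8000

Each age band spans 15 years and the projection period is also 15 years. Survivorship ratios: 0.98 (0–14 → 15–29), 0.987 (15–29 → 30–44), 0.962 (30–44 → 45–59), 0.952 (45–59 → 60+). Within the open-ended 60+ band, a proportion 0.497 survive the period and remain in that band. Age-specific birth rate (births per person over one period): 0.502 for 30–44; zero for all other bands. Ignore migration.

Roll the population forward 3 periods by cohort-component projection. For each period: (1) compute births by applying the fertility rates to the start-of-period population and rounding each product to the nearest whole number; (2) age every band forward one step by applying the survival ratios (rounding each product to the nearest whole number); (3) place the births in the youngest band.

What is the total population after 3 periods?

77893

After projecting period 1:
Births: 19100 * 0.502 = 9588
15–29: 13800 * 0.98 = 13524
30–44: 25700 * 0.987 = 25366
45–59: 19100 * 0.962 = 18374
60+: 15700 * 0.952 + 8000 * 0.497 = 14946 + 3976 = 18922
Giving 9588 / 13524 / 25366 / 18374 / 18922.
After projecting period 2:
Births: 25366 * 0.502 = 12734
15–29: 9588 * 0.98 = 9396
30–44: 13524 * 0.987 = 13348
45–59: 25366 * 0.962 = 24402
60+: 18374 * 0.952 + 18922 * 0.497 = 17492 + 9404 = 26896
Giving 12734 / 9396 / 13348 / 24402 / 26896.
After projecting period 3:
Births: 13348 * 0.502 = 6701
15–29: 12734 * 0.98 = 12479
30–44: 9396 * 0.987 = 9274
45–59: 13348 * 0.962 = 12841
60+: 24402 * 0.952 + 26896 * 0.497 = 23231 + 13367 = 36598
Giving 6701 / 12479 / 9274 / 12841 / 36598.
Total after period 3: 6701 + 12479 + 9274 + 12841 + 36598 = 77893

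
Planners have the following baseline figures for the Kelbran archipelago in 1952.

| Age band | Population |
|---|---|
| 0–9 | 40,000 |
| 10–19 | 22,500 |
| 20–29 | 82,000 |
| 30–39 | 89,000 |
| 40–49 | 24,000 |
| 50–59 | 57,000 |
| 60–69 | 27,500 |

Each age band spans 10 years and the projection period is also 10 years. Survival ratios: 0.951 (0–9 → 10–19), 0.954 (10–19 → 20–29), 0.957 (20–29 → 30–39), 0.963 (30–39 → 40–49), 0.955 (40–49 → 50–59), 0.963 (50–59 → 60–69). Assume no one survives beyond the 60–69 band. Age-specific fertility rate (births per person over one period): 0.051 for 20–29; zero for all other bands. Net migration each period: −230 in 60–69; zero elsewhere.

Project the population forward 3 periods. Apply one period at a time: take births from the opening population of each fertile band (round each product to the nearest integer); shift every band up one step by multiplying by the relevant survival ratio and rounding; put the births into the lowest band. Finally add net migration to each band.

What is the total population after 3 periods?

211959

[period 1]
Births: 82000 * 0.051 = 4182
10–19: 40000 * 0.951 = 38040
20–29: 22500 * 0.954 = 21465
30–39: 82000 * 0.957 = 78474
40–49: 89000 * 0.963 = 85707
50–59: 24000 * 0.955 = 22920
60–69: 57000 * 0.963 = 54891
Net migration: 60–69 − 230 → 54661
→ [4182, 38040, 21465, 78474, 85707, 22920, 54661]
[period 2]
Births: 21465 * 0.051 = 1095
10–19: 4182 * 0.951 = 3977
20–29: 38040 * 0.954 = 36290
30–39: 21465 * 0.957 = 20542
40–49: 78474 * 0.963 = 75570
50–59: 85707 * 0.955 = 81850
60–69: 22920 * 0.963 = 22072
Net migration: 60–69 − 230 → 21842
→ [1095, 3977, 36290, 20542, 75570, 81850, 21842]
[period 3]
Births: 36290 * 0.051 = 1851
10–19: 1095 * 0.951 = 1041
20–29: 3977 * 0.954 = 3794
30–39: 36290 * 0.957 = 34730
40–49: 20542 * 0.963 = 19782
50–59: 75570 * 0.955 = 72169
60–69: 81850 * 0.963 = 78822
Net migration: 60–69 − 230 → 78592
→ [1851, 1041, 3794, 34730, 19782, 72169, 78592]
Total after period 3: 1851 + 1041 + 3794 + 34730 + 19782 + 72169 + 78592 = 211959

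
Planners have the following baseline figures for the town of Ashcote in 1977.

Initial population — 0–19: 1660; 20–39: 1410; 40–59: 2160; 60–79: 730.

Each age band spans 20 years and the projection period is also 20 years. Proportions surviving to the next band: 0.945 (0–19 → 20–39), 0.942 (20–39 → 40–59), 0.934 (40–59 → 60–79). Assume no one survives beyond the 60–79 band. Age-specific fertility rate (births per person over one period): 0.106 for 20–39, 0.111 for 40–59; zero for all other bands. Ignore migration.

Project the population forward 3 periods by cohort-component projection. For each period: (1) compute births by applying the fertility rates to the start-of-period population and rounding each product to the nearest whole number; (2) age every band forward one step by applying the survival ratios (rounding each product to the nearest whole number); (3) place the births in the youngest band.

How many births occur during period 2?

Period 1:
Births: 1410 × 0.106 = 149, 2160 × 0.111 = 240 ⇒ total 389
20–39: 1660 × 0.945 = 1569
40–59: 1410 × 0.942 = 1328
60–79: 2160 × 0.934 = 2017
Giving 389 / 1569 / 1328 / 2017.
Period 2:
Births: 1569 × 0.106 = 166, 1328 × 0.111 = 147 ⇒ total 313
20–39: 389 × 0.945 = 368
40–59: 1569 × 0.942 = 1478
60–79: 1328 × 0.934 = 1240
Giving 313 / 368 / 1478 / 1240.

313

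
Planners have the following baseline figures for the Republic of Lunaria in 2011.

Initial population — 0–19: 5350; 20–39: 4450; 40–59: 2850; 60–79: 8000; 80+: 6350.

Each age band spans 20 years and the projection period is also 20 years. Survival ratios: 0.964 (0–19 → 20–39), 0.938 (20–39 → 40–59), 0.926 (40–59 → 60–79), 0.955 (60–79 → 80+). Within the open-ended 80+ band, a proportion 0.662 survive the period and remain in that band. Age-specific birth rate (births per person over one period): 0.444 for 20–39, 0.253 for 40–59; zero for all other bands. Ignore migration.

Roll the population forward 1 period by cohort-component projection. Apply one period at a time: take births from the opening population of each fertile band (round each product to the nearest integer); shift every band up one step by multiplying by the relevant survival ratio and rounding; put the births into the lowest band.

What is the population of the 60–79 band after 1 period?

2639

After projecting period 1:
Births: 4450 × 0.444 = 1976, 2850 × 0.253 = 721 ⇒ total 2697
20–39: 5350 × 0.964 = 5157
40–59: 4450 × 0.938 = 4174
60–79: 2850 × 0.926 = 2639
80+: 8000 × 0.955 + 6350 × 0.662 = 7640 + 4204 = 11844
→ [2697, 5157, 4174, 2639, 11844]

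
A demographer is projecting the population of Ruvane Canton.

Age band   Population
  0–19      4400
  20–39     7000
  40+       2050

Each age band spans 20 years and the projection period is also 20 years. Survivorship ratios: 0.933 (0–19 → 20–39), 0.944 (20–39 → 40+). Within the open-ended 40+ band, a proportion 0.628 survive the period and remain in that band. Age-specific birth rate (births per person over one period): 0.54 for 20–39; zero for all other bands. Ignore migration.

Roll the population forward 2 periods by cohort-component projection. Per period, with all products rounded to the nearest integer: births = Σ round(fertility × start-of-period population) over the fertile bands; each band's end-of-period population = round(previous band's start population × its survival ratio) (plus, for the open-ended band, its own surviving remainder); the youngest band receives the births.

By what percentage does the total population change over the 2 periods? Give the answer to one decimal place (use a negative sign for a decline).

8.4

Period 1:
Births: 7000 * 0.54 = 3780
20–39: 4400 * 0.933 = 4105
40+: 7000 * 0.944 + 2050 * 0.628 = 6608 + 1287 = 7895
→ [3780, 4105, 7895]
Period 2:
Births: 4105 * 0.54 = 2217
20–39: 3780 * 0.933 = 3527
40+: 4105 * 0.944 + 7895 * 0.628 = 3875 + 4958 = 8833
→ [2217, 3527, 8833]
Total: 13450 → 14577; change = 1127; percentage change = 8.4%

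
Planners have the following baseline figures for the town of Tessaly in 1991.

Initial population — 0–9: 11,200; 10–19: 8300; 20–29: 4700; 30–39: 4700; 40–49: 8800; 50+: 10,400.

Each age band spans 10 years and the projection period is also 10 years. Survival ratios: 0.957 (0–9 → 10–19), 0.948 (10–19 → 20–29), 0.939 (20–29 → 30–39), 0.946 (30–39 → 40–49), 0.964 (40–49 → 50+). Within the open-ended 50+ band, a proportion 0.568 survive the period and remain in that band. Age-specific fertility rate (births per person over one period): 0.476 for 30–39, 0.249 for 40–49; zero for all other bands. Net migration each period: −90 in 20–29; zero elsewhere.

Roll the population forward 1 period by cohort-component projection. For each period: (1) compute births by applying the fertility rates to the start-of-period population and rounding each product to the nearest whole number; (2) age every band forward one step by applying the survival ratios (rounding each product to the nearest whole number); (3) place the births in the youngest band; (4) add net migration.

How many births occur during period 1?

Period 1:
Births: 4700 × 0.476 = 2237, 8800 × 0.249 = 2191 → total 4428
10–19: 11200 × 0.957 = 10718
20–29: 8300 × 0.948 = 7868
30–39: 4700 × 0.939 = 4413
40–49: 4700 × 0.946 = 4446
50+: 8800 × 0.964 + 10400 × 0.568 = 8483 + 5907 = 14390
Net migration: 20–29 − 90 → 7778
Giving 4428 / 10718 / 7778 / 4413 / 4446 / 14390.

4428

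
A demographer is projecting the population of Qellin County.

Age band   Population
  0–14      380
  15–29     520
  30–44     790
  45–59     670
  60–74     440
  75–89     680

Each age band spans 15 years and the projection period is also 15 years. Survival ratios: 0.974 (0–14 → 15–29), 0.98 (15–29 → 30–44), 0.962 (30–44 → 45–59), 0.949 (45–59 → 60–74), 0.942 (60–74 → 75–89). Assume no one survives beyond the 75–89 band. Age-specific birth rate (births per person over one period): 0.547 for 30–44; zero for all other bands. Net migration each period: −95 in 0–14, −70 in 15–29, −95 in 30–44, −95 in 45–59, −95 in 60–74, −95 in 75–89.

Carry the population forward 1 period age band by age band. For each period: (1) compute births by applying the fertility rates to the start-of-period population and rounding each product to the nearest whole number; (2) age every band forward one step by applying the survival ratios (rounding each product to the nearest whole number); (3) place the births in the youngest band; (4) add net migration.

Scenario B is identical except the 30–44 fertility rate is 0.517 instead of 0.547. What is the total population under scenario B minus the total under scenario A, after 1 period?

-24

[period 1]
Births: 790 * 0.547 = 432
15–29: 380 * 0.974 = 370
30–44: 520 * 0.98 = 510
45–59: 790 * 0.962 = 760
60–74: 670 * 0.949 = 636
75–89: 440 * 0.942 = 414
Net migration: 0–14 − 95 → 337; 15–29 − 70 → 300; 30–44 − 95 → 415; 45–59 − 95 → 665; 60–74 − 95 → 541; 75–89 − 95 → 319
Giving 337 / 300 / 415 / 665 / 541 / 319.
Scenario A total after 1 period: 2577
Scenario B projection —
[period 1]
Births: 790 * 0.517 = 408
15–29: 380 * 0.974 = 370
30–44: 520 * 0.98 = 510
45–59: 790 * 0.962 = 760
60–74: 670 * 0.949 = 636
75–89: 440 * 0.942 = 414
Net migration: 0–14 − 95 → 313; 15–29 − 70 → 300; 30–44 − 95 → 415; 45–59 − 95 → 665; 60–74 − 95 → 541; 75–89 − 95 → 319
Giving 313 / 300 / 415 / 665 / 541 / 319.
Scenario B total after 1 period: 2553
Difference B − A = 2553 − 2577 = -24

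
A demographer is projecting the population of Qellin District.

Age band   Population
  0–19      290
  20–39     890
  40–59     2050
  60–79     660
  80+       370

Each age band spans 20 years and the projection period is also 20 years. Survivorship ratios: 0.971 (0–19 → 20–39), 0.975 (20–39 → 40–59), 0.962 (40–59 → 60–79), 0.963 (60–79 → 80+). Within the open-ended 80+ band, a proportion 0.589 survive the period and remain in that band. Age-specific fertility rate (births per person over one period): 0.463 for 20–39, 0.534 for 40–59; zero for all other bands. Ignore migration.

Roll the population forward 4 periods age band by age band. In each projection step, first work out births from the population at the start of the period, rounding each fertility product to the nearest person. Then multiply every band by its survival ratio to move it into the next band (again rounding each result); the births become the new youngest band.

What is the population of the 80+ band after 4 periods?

Period 1.
Births: 890 × 0.463 = 412 ; 2050 × 0.534 = 1095 — total 1507
20–39: 290 × 0.971 = 282
40–59: 890 × 0.975 = 868
60–79: 2050 × 0.962 = 1972
80+: 660 × 0.963 + 370 × 0.589 = 636 + 218 = 854
→ [1507, 282, 868, 1972, 854]
Period 2.
Births: 282 × 0.463 = 131 ; 868 × 0.534 = 464 — total 595
20–39: 1507 × 0.971 = 1463
40–59: 282 × 0.975 = 275
60–79: 868 × 0.962 = 835
80+: 1972 × 0.963 + 854 × 0.589 = 1899 + 503 = 2402
→ [595, 1463, 275, 835, 2402]
Period 3.
Births: 1463 × 0.463 = 677 ; 275 × 0.534 = 147 — total 824
20–39: 595 × 0.971 = 578
40–59: 1463 × 0.975 = 1426
60–79: 275 × 0.962 = 265
80+: 835 × 0.963 + 2402 × 0.589 = 804 + 1415 = 2219
→ [824, 578, 1426, 265, 2219]
Period 4.
Births: 578 × 0.463 = 268 ; 1426 × 0.534 = 761 — total 1029
20–39: 824 × 0.971 = 800
40–59: 578 × 0.975 = 564
60–79: 1426 × 0.962 = 1372
80+: 265 × 0.963 + 2219 × 0.589 = 255 + 1307 = 1562
→ [1029, 800, 564, 1372, 1562]

1562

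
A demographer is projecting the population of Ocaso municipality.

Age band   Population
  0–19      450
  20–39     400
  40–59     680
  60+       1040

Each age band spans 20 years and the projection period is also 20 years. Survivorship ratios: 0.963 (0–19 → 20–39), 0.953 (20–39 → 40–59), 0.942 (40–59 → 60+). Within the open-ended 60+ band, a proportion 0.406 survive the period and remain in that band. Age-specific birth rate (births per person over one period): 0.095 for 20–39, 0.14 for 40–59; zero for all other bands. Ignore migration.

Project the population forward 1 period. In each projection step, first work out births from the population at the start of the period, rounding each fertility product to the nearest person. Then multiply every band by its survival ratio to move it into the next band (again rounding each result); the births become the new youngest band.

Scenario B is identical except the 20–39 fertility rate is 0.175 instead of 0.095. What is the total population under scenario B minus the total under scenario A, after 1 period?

32

Call the groups 1 to 4, youngest first.
Period 1.
Births: 400 × 0.095 = 38, 680 × 0.14 = 95 → total 133
Group 2: 450 × 0.963 = 433
Group 3: 400 × 0.953 = 381
Group 4: 680 × 0.942 + 1040 × 0.406 = 641 + 422 = 1063
Giving 133 / 433 / 381 / 1063.
Scenario A total after 1 period: 2010
Scenario B projection —
Period 1.
Births: 400 × 0.175 = 70, 680 × 0.14 = 95 → total 165
Group 2: 450 × 0.963 = 433
Group 3: 400 × 0.953 = 381
Group 4: 680 × 0.942 + 1040 × 0.406 = 641 + 422 = 1063
Giving 165 / 433 / 381 / 1063.
Scenario B total after 1 period: 2042
Difference B − A = 2042 − 2010 = 32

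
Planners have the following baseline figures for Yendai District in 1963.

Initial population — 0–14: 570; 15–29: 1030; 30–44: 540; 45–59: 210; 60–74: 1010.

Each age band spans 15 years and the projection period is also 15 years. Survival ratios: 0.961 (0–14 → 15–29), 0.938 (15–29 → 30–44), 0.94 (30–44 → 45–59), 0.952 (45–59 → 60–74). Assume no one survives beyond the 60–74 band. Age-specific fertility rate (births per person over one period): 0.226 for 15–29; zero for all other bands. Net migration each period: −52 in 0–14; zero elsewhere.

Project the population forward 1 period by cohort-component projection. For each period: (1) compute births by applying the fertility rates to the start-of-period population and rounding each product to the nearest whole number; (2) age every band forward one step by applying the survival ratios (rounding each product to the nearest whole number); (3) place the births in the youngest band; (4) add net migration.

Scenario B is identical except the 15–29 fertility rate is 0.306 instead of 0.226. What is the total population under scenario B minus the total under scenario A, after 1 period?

— Period 1 —
Births: 1030 × 0.226 = 233
15–29: 570 × 0.961 = 548
30–44: 1030 × 0.938 = 966
45–59: 540 × 0.94 = 508
60–74: 210 × 0.952 = 200
Net migration: 0–14 − 52 → 181
End of period: [181, 548, 966, 508, 200]
Scenario A total after 1 period: 2403
Scenario B projection —
— Period 1 —
Births: 1030 × 0.306 = 315
15–29: 570 × 0.961 = 548
30–44: 1030 × 0.938 = 966
45–59: 540 × 0.94 = 508
60–74: 210 × 0.952 = 200
Net migration: 0–14 − 52 → 263
End of period: [263, 548, 966, 508, 200]
Scenario B total after 1 period: 2485
Difference B − A = 2485 − 2403 = 82

82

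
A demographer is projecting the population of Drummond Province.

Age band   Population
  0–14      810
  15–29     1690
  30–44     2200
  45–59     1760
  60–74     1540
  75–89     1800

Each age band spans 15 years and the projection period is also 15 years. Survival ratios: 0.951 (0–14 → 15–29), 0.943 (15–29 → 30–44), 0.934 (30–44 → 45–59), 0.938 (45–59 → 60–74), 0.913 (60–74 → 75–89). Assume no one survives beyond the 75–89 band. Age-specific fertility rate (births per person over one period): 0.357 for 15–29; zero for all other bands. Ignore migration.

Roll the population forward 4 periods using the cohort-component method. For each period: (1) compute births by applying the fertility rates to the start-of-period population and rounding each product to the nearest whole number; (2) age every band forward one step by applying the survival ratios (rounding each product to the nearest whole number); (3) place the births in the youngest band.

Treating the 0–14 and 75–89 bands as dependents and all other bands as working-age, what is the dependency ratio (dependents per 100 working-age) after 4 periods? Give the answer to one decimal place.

Period 1:
Births: 1690 × 0.357 = 603
15–29: 810 × 0.951 = 770
30–44: 1690 × 0.943 = 1594
45–59: 2200 × 0.934 = 2055
60–74: 1760 × 0.938 = 1651
75–89: 1540 × 0.913 = 1406
End of period: [603, 770, 1594, 2055, 1651, 1406]
Period 2:
Births: 770 × 0.357 = 275
15–29: 603 × 0.951 = 573
30–44: 770 × 0.943 = 726
45–59: 1594 × 0.934 = 1489
60–74: 2055 × 0.938 = 1928
75–89: 1651 × 0.913 = 1507
End of period: [275, 573, 726, 1489, 1928, 1507]
Period 3:
Births: 573 × 0.357 = 205
15–29: 275 × 0.951 = 262
30–44: 573 × 0.943 = 540
45–59: 726 × 0.934 = 678
60–74: 1489 × 0.938 = 1397
75–89: 1928 × 0.913 = 1760
End of period: [205, 262, 540, 678, 1397, 1760]
Period 4:
Births: 262 × 0.357 = 94
15–29: 205 × 0.951 = 195
30–44: 262 × 0.943 = 247
45–59: 540 × 0.934 = 504
60–74: 678 × 0.938 = 636
75–89: 1397 × 0.913 = 1275
End of period: [94, 195, 247, 504, 636, 1275]
Dependents (band 0–14 + band 75–89) = 94 + 1275 = 1369; working-age = 1582; ratio = 1369/1582 × 100 = 86.5

86.5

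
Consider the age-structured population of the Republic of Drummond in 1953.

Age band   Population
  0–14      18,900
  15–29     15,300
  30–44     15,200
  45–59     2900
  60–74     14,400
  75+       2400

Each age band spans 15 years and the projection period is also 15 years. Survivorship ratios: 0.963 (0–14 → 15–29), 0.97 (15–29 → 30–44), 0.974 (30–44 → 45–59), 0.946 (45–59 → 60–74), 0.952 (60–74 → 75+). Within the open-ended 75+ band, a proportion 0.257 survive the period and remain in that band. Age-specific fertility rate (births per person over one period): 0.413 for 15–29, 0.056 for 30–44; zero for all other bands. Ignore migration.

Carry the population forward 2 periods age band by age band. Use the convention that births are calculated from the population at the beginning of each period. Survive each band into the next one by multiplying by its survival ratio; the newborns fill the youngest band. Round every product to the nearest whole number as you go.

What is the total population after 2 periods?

67662

Let group 1 be 0–14 through group 6 = 75+.
Period 1.
Births: 15300 × 0.413 = 6319  |  15200 × 0.056 = 851 ⇒ total 7170
Group 2: 18900 × 0.963 = 18201
Group 3: 15300 × 0.97 = 14841
Group 4: 15200 × 0.974 = 14805
Group 5: 2900 × 0.946 = 2743
Group 6: 14400 × 0.952 + 2400 × 0.257 = 13709 + 617 = 14326
Population now: 0–14=7170, 15–29=18201, 30–44=14841, 45–59=14805, 60–74=2743, 75+=14326
Period 2.
Births: 18201 × 0.413 = 7517  |  14841 × 0.056 = 831 ⇒ total 8348
Group 2: 7170 × 0.963 = 6905
Group 3: 18201 × 0.97 = 17655
Group 4: 14841 × 0.974 = 14455
Group 5: 14805 × 0.946 = 14006
Group 6: 2743 × 0.952 + 14326 × 0.257 = 2611 + 3682 = 6293
Population now: 0–14=8348, 15–29=6905, 30–44=17655, 45–59=14455, 60–74=14006, 75+=6293
Total after period 2: 8348 + 6905 + 17655 + 14455 + 14006 + 6293 = 67662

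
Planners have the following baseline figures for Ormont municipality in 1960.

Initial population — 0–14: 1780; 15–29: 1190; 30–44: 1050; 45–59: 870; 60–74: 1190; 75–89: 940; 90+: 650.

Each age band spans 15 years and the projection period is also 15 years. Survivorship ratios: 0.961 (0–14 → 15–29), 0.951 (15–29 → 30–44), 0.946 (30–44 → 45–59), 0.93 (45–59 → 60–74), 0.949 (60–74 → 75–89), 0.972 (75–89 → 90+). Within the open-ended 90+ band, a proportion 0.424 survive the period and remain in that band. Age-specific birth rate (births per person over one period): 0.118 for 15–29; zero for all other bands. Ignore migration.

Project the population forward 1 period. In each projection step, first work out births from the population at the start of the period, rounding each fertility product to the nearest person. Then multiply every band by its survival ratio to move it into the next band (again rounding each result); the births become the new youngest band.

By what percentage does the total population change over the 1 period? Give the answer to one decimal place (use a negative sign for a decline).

Let group 1 be 0–14 through group 7 = 90+.
Period 1:
Births: 1190 × 0.118 = 140
Group 2: 1780 × 0.961 = 1711
Group 3: 1190 × 0.951 = 1132
Group 4: 1050 × 0.946 = 993
Group 5: 870 × 0.93 = 809
Group 6: 1190 × 0.949 = 1129
Group 7: 940 × 0.972 + 650 × 0.424 = 914 + 276 = 1190
→ [140, 1711, 1132, 993, 809, 1129, 1190]
Total: 7670 → 7104; change = -566; percentage change = -7.4%

-7.4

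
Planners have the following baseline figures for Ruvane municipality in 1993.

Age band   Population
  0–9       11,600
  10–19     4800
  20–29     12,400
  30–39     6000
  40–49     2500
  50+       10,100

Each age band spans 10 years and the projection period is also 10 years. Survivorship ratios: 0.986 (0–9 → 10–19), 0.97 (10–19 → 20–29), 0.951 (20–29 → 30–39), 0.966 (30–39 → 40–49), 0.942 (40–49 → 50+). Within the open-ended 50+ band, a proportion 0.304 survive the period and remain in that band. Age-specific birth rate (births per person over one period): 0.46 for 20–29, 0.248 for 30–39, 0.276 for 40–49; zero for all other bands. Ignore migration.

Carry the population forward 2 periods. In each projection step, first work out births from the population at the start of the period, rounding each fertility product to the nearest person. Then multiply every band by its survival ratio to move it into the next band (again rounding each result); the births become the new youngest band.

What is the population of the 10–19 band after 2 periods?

7772

Period 1.
Births: 12400 * 0.46 = 5704, 6000 * 0.248 = 1488, 2500 * 0.276 = 690 → total 7882
10–19: 11600 * 0.986 = 11438
20–29: 4800 * 0.97 = 4656
30–39: 12400 * 0.951 = 11792
40–49: 6000 * 0.966 = 5796
50+: 2500 * 0.942 + 10100 * 0.304 = 2355 + 3070 = 5425
End of period: [7882, 11438, 4656, 11792, 5796, 5425]
Period 2.
Births: 4656 * 0.46 = 2142, 11792 * 0.248 = 2924, 5796 * 0.276 = 1600 → total 6666
10–19: 7882 * 0.986 = 7772
20–29: 11438 * 0.97 = 11095
30–39: 4656 * 0.951 = 4428
40–49: 11792 * 0.966 = 11391
50+: 5796 * 0.942 + 5425 * 0.304 = 5460 + 1649 = 7109
End of period: [6666, 7772, 11095, 4428, 11391, 7109]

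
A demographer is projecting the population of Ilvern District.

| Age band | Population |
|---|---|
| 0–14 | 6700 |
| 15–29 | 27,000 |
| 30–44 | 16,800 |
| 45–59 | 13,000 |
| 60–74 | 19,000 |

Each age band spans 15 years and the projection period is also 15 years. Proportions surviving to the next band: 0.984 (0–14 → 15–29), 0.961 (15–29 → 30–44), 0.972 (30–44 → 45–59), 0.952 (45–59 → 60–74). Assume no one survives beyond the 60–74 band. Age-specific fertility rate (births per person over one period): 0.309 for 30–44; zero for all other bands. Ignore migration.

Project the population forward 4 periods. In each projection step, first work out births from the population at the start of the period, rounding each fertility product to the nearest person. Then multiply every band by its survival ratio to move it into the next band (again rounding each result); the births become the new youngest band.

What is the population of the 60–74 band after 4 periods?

5863

— Period 1 —
Births: 16800 * 0.309 = 5191
15–29: 6700 * 0.984 = 6593
30–44: 27000 * 0.961 = 25947
45–59: 16800 * 0.972 = 16330
60–74: 13000 * 0.952 = 12376
→ [5191, 6593, 25947, 16330, 12376]
— Period 2 —
Births: 25947 * 0.309 = 8018
15–29: 5191 * 0.984 = 5108
30–44: 6593 * 0.961 = 6336
45–59: 25947 * 0.972 = 25220
60–74: 16330 * 0.952 = 15546
→ [8018, 5108, 6336, 25220, 15546]
— Period 3 —
Births: 6336 * 0.309 = 1958
15–29: 8018 * 0.984 = 7890
30–44: 5108 * 0.961 = 4909
45–59: 6336 * 0.972 = 6159
60–74: 25220 * 0.952 = 24009
→ [1958, 7890, 4909, 6159, 24009]
— Period 4 —
Births: 4909 * 0.309 = 1517
15–29: 1958 * 0.984 = 1927
30–44: 7890 * 0.961 = 7582
45–59: 4909 * 0.972 = 4772
60–74: 6159 * 0.952 = 5863
→ [1517, 1927, 7582, 4772, 5863]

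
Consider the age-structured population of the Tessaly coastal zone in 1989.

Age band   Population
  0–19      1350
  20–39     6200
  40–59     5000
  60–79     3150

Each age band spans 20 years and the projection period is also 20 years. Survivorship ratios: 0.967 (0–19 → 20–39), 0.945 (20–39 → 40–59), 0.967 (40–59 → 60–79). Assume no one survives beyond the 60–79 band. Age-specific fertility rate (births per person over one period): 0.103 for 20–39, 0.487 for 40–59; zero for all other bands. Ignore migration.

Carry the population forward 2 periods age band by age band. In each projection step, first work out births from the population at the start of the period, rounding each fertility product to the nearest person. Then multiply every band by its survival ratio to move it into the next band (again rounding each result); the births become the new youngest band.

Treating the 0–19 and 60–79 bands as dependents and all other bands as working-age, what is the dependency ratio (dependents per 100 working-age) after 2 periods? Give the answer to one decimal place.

(Groups numbered youngest = 1 to oldest = 4.)
After projecting period 1:
Births: 6200 × 0.103 = 639, 5000 × 0.487 = 2435 ⇒ total 3074
Group 2: 1350 × 0.967 = 1305
Group 3: 6200 × 0.945 = 5859
Group 4: 5000 × 0.967 = 4835
Giving 3074 / 1305 / 5859 / 4835.
After projecting period 2:
Births: 1305 × 0.103 = 134, 5859 × 0.487 = 2853 ⇒ total 2987
Group 2: 3074 × 0.967 = 2973
Group 3: 1305 × 0.945 = 1233
Group 4: 5859 × 0.967 = 5666
Giving 2987 / 2973 / 1233 / 5666.
Dependents (band 0–19 + band 60–79) = 2987 + 5666 = 8653; working-age = 4206; ratio = 8653/4206 × 100 = 205.7

205.7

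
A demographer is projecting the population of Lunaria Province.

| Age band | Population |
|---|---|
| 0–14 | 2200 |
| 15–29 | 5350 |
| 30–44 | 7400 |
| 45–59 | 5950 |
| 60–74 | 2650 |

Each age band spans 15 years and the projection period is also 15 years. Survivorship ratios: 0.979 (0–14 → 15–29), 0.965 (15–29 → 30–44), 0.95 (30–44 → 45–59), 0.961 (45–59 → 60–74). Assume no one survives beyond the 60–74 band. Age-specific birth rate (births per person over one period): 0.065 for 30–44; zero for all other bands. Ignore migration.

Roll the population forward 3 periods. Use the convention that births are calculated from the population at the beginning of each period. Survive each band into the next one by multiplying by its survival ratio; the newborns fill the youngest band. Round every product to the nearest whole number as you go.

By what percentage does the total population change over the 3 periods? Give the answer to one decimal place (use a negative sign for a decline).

-67.7

After projecting period 1:
Births: 7400 × 0.065 = 481
15–29: 2200 × 0.979 = 2154
30–44: 5350 × 0.965 = 5163
45–59: 7400 × 0.95 = 7030
60–74: 5950 × 0.961 = 5718
End of period: [481, 2154, 5163, 7030, 5718]
After projecting period 2:
Births: 5163 × 0.065 = 336
15–29: 481 × 0.979 = 471
30–44: 2154 × 0.965 = 2079
45–59: 5163 × 0.95 = 4905
60–74: 7030 × 0.961 = 6756
End of period: [336, 471, 2079, 4905, 6756]
After projecting period 3:
Births: 2079 × 0.065 = 135
15–29: 336 × 0.979 = 329
30–44: 471 × 0.965 = 455
45–59: 2079 × 0.95 = 1975
60–74: 4905 × 0.961 = 4714
End of period: [135, 329, 455, 1975, 4714]
Total: 23550 → 7608; change = -15942; percentage change = -67.7%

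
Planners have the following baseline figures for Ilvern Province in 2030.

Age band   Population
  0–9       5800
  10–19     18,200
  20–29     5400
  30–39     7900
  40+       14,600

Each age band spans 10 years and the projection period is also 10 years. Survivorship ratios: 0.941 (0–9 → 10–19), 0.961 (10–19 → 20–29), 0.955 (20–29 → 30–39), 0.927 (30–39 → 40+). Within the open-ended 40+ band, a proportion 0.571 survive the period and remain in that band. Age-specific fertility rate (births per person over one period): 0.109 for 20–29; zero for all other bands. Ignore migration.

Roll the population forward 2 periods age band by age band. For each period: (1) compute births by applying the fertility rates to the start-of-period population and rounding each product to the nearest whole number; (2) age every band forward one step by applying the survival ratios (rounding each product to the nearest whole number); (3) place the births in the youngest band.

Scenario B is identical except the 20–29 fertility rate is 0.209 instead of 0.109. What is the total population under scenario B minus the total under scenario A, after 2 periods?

— Period 1 —
Births: 5400 * 0.109 = 589
10–19: 5800 * 0.941 = 5458
20–29: 18200 * 0.961 = 17490
30–39: 5400 * 0.955 = 5157
40+: 7900 * 0.927 + 14600 * 0.571 = 7323 + 8337 = 15660
→ [589, 5458, 17490, 5157, 15660]
— Period 2 —
Births: 17490 * 0.109 = 1906
10–19: 589 * 0.941 = 554
20–29: 5458 * 0.961 = 5245
30–39: 17490 * 0.955 = 16703
40+: 5157 * 0.927 + 15660 * 0.571 = 4781 + 8942 = 13723
→ [1906, 554, 5245, 16703, 13723]
Scenario A total after 2 periods: 38131
Scenario B projection —
— Period 1 —
Births: 5400 * 0.209 = 1129
10–19: 5800 * 0.941 = 5458
20–29: 18200 * 0.961 = 17490
30–39: 5400 * 0.955 = 5157
40+: 7900 * 0.927 + 14600 * 0.571 = 7323 + 8337 = 15660
→ [1129, 5458, 17490, 5157, 15660]
— Period 2 —
Births: 17490 * 0.209 = 3655
10–19: 1129 * 0.941 = 1062
20–29: 5458 * 0.961 = 5245
30–39: 17490 * 0.955 = 16703
40+: 5157 * 0.927 + 15660 * 0.571 = 4781 + 8942 = 13723
→ [3655, 1062, 5245, 16703, 13723]
Scenario B total after 2 periods: 40388
Difference B − A = 40388 − 38131 = 2257

2257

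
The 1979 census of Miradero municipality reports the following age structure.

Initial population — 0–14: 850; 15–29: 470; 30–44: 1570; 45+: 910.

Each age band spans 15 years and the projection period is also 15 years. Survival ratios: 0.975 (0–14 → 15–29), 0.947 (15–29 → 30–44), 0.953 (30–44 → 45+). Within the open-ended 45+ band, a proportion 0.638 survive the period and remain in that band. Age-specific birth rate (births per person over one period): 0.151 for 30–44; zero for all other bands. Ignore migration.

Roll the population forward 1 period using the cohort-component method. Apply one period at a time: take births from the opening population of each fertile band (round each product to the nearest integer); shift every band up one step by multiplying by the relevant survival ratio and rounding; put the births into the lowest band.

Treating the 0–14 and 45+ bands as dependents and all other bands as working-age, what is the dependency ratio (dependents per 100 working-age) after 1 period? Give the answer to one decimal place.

Numbering the bands 1..4 from youngest to oldest:
Period 1.
Births: 1570 * 0.151 = 237
Band 2: 850 * 0.975 = 829
Band 3: 470 * 0.947 = 445
Band 4: 1570 * 0.953 + 910 * 0.638 = 1496 + 581 = 2077
End of period: [237, 829, 445, 2077]
Dependents (band 0–14 + band 45+) = 237 + 2077 = 2314; working-age = 1274; ratio = 2314/1274 × 100 = 181.6

181.6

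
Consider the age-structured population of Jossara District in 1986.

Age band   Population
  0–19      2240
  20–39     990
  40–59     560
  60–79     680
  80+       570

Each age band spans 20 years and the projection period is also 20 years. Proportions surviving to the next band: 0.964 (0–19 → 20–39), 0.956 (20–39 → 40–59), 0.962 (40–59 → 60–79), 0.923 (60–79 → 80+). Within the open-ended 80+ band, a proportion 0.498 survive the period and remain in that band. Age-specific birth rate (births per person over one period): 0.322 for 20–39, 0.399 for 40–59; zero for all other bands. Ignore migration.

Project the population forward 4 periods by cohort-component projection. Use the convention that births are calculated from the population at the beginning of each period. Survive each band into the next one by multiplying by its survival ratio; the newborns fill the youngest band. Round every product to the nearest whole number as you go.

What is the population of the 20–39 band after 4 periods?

Let group 1 be 0–19 through group 5 = 80+.
Period 1:
Births: 990 × 0.322 = 319  |  560 × 0.399 = 223 ⇒ total 542
Group 2: 2240 × 0.964 = 2159
Group 3: 990 × 0.956 = 946
Group 4: 560 × 0.962 = 539
Group 5: 680 × 0.923 + 570 × 0.498 = 628 + 284 = 912
Population now: 0–19=542, 20–39=2159, 40–59=946, 60–79=539, 80+=912
Period 2:
Births: 2159 × 0.322 = 695  |  946 × 0.399 = 377 ⇒ total 1072
Group 2: 542 × 0.964 = 522
Group 3: 2159 × 0.956 = 2064
Group 4: 946 × 0.962 = 910
Group 5: 539 × 0.923 + 912 × 0.498 = 497 + 454 = 951
Population now: 0–19=1072, 20–39=522, 40–59=2064, 60–79=910, 80+=951
Period 3:
Births: 522 × 0.322 = 168  |  2064 × 0.399 = 824 ⇒ total 992
Group 2: 1072 × 0.964 = 1033
Group 3: 522 × 0.956 = 499
Group 4: 2064 × 0.962 = 1986
Group 5: 910 × 0.923 + 951 × 0.498 = 840 + 474 = 1314
Population now: 0–19=992, 20–39=1033, 40–59=499, 60–79=1986, 80+=1314
Period 4:
Births: 1033 × 0.322 = 333  |  499 × 0.399 = 199 ⇒ total 532
Group 2: 992 × 0.964 = 956
Group 3: 1033 × 0.956 = 988
Group 4: 499 × 0.962 = 480
Group 5: 1986 × 0.923 + 1314 × 0.498 = 1833 + 654 = 2487
Population now: 0–19=532, 20–39=956, 40–59=988, 60–79=480, 80+=2487

956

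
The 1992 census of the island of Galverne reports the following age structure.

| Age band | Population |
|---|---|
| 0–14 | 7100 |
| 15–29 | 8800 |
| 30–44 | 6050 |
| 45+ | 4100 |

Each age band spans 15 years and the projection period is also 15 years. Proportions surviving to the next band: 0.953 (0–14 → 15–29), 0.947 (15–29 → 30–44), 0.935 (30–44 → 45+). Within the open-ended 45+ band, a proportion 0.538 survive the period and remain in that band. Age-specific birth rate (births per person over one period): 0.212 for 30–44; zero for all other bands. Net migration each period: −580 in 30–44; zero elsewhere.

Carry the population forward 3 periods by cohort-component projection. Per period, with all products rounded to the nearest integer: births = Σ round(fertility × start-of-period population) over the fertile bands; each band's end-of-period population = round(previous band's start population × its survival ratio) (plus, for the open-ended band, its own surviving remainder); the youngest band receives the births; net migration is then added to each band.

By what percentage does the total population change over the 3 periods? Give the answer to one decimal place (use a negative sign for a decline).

-42.4

(Bands numbered youngest = 1 to oldest = 4.)
— Period 1 —
Births: 6050 × 0.212 = 1283
Band 2: 7100 × 0.953 = 6766
Band 3: 8800 × 0.947 = 8334
Band 4: 6050 × 0.935 + 4100 × 0.538 = 5657 + 2206 = 7863
Net migration: Band 3 − 580 → 7754
→ [1283, 6766, 7754, 7863]
— Period 2 —
Births: 7754 × 0.212 = 1644
Band 2: 1283 × 0.953 = 1223
Band 3: 6766 × 0.947 = 6407
Band 4: 7754 × 0.935 + 7863 × 0.538 = 7250 + 4230 = 11480
Net migration: Band 3 − 580 → 5827
→ [1644, 1223, 5827, 11480]
— Period 3 —
Births: 5827 × 0.212 = 1235
Band 2: 1644 × 0.953 = 1567
Band 3: 1223 × 0.947 = 1158
Band 4: 5827 × 0.935 + 11480 × 0.538 = 5448 + 6176 = 11624
Net migration: Band 3 − 580 → 578
→ [1235, 1567, 578, 11624]
Total: 26050 → 15004; change = -11046; percentage change = -42.4%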